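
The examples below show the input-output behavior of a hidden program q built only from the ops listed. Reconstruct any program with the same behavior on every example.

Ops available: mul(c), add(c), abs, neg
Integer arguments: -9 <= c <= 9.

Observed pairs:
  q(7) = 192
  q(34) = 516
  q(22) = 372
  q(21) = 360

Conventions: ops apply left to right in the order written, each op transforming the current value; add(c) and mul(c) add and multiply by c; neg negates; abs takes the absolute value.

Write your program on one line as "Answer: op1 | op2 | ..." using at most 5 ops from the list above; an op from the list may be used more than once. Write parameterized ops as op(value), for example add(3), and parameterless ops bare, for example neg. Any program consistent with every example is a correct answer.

add(9) | mul(3) | mul(-4) | neg

Check, running the answer program on each example:
  7 -> 16 -> 48 -> -192 -> 192
  34 -> 43 -> 129 -> -516 -> 516
  22 -> 31 -> 93 -> -372 -> 372
  21 -> 30 -> 90 -> -360 -> 360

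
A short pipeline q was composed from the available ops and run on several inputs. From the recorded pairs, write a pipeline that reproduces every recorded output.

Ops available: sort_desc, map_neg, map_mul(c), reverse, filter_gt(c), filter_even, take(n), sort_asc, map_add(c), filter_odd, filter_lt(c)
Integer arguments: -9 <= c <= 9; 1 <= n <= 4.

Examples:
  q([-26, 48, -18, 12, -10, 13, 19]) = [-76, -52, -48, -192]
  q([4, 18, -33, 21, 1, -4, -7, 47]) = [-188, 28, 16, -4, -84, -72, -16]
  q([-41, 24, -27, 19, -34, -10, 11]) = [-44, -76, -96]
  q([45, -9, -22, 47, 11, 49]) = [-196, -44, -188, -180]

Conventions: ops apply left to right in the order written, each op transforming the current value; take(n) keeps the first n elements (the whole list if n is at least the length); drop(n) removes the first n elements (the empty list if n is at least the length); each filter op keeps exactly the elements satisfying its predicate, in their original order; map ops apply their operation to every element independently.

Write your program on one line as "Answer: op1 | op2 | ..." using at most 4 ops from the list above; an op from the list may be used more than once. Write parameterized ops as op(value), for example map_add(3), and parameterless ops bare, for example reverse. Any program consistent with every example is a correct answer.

reverse | filter_gt(-8) | map_mul(-4)

Check, running the answer program on each example:
  [-26, 48, -18, 12, -10, 13, 19] -> [19, 13, -10, 12, -18, 48, -26] -> [19, 13, 12, 48] -> [-76, -52, -48, -192]
  [4, 18, -33, 21, 1, -4, -7, 47] -> [47, -7, -4, 1, 21, -33, 18, 4] -> [47, -7, -4, 1, 21, 18, 4] -> [-188, 28, 16, -4, -84, -72, -16]
  [-41, 24, -27, 19, -34, -10, 11] -> [11, -10, -34, 19, -27, 24, -41] -> [11, 19, 24] -> [-44, -76, -96]
  [45, -9, -22, 47, 11, 49] -> [49, 11, 47, -22, -9, 45] -> [49, 11, 47, 45] -> [-196, -44, -188, -180]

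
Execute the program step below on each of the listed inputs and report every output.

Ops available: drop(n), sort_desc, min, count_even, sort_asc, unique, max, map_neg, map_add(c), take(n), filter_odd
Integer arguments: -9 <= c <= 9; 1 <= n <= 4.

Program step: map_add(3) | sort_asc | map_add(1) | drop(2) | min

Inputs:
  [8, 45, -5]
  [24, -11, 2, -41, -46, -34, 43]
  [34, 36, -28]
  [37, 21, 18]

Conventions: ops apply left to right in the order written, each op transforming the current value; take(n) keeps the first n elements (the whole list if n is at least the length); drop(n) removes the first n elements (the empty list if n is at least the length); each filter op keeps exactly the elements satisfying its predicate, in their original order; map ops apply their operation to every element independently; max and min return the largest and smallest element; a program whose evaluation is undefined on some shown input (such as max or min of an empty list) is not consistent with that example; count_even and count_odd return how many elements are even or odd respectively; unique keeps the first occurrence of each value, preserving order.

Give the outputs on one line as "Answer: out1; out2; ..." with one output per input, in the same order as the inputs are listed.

Execution, op by op:
  [8, 45, -5] -> [11, 48, -2] -> [-2, 11, 48] -> [-1, 12, 49] -> [49] -> 49
  [24, -11, 2, -41, -46, -34, 43] -> [27, -8, 5, -38, -43, -31, 46] -> [-43, -38, -31, -8, 5, 27, 46] -> [-42, -37, -30, -7, 6, 28, 47] -> [-30, -7, 6, 28, 47] -> -30
  [34, 36, -28] -> [37, 39, -25] -> [-25, 37, 39] -> [-24, 38, 40] -> [40] -> 40
  [37, 21, 18] -> [40, 24, 21] -> [21, 24, 40] -> [22, 25, 41] -> [41] -> 41

49; -30; 40; 41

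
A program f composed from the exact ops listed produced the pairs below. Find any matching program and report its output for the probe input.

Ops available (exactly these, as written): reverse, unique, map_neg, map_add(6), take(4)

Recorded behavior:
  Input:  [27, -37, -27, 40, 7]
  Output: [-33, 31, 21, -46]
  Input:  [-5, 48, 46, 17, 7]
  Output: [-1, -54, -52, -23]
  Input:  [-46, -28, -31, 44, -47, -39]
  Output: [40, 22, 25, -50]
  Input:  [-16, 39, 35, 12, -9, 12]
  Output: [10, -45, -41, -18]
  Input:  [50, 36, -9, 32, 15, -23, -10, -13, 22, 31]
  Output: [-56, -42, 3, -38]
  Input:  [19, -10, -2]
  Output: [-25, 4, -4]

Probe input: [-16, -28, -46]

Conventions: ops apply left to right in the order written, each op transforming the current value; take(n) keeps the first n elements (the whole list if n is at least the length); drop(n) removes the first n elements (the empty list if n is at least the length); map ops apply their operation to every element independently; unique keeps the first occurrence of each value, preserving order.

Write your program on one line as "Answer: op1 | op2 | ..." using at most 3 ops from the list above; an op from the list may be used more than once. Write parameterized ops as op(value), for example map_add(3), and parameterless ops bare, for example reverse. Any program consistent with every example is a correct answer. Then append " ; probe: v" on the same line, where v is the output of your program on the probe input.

take(4) | map_add(6) | map_neg ; probe: [10, 22, 40]

Check, running the answer program on each example:
  [27, -37, -27, 40, 7] -> [27, -37, -27, 40] -> [33, -31, -21, 46] -> [-33, 31, 21, -46]
  [-5, 48, 46, 17, 7] -> [-5, 48, 46, 17] -> [1, 54, 52, 23] -> [-1, -54, -52, -23]
  [-46, -28, -31, 44, -47, -39] -> [-46, -28, -31, 44] -> [-40, -22, -25, 50] -> [40, 22, 25, -50]
  [-16, 39, 35, 12, -9, 12] -> [-16, 39, 35, 12] -> [-10, 45, 41, 18] -> [10, -45, -41, -18]
  [50, 36, -9, 32, 15, -23, -10, -13, 22, 31] -> [50, 36, -9, 32] -> [56, 42, -3, 38] -> [-56, -42, 3, -38]
  [19, -10, -2] -> [19, -10, -2] -> [25, -4, 4] -> [-25, 4, -4]
  probe: [-16, -28, -46] -> [-16, -28, -46] -> [-10, -22, -40] -> [10, 22, 40]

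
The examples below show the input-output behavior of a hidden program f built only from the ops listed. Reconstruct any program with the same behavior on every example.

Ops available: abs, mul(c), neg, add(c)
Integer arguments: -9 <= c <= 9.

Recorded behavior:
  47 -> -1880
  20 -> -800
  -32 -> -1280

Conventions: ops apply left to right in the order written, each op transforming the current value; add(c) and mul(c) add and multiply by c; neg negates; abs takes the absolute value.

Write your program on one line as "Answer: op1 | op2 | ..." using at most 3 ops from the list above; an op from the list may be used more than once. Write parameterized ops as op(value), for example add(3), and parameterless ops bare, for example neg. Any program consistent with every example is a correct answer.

abs | mul(8) | mul(-5)

Check, running the answer program on each example:
  47 -> 47 -> 376 -> -1880
  20 -> 20 -> 160 -> -800
  -32 -> 32 -> 256 -> -1280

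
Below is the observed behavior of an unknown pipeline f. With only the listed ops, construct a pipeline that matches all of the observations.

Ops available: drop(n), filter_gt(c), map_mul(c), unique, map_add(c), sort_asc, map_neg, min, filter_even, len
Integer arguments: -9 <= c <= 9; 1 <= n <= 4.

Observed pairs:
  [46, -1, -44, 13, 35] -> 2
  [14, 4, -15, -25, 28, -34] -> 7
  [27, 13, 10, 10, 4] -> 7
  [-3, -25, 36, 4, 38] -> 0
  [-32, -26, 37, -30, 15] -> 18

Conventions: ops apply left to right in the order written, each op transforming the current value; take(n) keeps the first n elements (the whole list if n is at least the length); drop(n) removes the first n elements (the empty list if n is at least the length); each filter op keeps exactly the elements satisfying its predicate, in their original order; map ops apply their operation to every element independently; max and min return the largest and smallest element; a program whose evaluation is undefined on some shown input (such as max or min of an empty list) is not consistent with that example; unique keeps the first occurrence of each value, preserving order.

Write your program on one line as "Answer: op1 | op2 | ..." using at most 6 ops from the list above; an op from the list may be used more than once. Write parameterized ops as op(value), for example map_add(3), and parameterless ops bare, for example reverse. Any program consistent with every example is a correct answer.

map_add(-5) | map_add(4) | filter_gt(-5) | map_add(4) | min

Check, running the answer program on each example:
  [46, -1, -44, 13, 35] -> [41, -6, -49, 8, 30] -> [45, -2, -45, 12, 34] -> [45, -2, 12, 34] -> [49, 2, 16, 38] -> 2
  [14, 4, -15, -25, 28, -34] -> [9, -1, -20, -30, 23, -39] -> [13, 3, -16, -26, 27, -35] -> [13, 3, 27] -> [17, 7, 31] -> 7
  [27, 13, 10, 10, 4] -> [22, 8, 5, 5, -1] -> [26, 12, 9, 9, 3] -> [26, 12, 9, 9, 3] -> [30, 16, 13, 13, 7] -> 7
  [-3, -25, 36, 4, 38] -> [-8, -30, 31, -1, 33] -> [-4, -26, 35, 3, 37] -> [-4, 35, 3, 37] -> [0, 39, 7, 41] -> 0
  [-32, -26, 37, -30, 15] -> [-37, -31, 32, -35, 10] -> [-33, -27, 36, -31, 14] -> [36, 14] -> [40, 18] -> 18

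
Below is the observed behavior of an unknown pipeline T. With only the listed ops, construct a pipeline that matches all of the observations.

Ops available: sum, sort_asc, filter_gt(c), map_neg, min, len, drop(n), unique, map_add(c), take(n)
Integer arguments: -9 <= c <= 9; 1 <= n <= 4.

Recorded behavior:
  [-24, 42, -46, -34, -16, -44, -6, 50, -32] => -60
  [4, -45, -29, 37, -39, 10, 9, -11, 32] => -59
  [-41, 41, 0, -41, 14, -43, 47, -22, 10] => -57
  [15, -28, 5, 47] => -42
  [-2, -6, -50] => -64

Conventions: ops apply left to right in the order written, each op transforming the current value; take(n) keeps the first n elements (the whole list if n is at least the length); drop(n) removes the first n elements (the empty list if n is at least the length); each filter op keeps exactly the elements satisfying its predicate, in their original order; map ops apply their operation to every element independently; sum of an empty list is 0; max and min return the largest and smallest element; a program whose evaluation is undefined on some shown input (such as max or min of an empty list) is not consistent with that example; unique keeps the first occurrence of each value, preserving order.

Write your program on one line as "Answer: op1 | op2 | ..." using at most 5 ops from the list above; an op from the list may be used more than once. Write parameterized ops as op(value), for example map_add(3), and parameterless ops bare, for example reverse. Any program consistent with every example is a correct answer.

sort_asc | map_add(-7) | map_add(-7) | min

Check, running the answer program on each example:
  [-24, 42, -46, -34, -16, -44, -6, 50, -32] -> [-46, -44, -34, -32, -24, -16, -6, 42, 50] -> [-53, -51, -41, -39, -31, -23, -13, 35, 43] -> [-60, -58, -48, -46, -38, -30, -20, 28, 36] -> -60
  [4, -45, -29, 37, -39, 10, 9, -11, 32] -> [-45, -39, -29, -11, 4, 9, 10, 32, 37] -> [-52, -46, -36, -18, -3, 2, 3, 25, 30] -> [-59, -53, -43, -25, -10, -5, -4, 18, 23] -> -59
  [-41, 41, 0, -41, 14, -43, 47, -22, 10] -> [-43, -41, -41, -22, 0, 10, 14, 41, 47] -> [-50, -48, -48, -29, -7, 3, 7, 34, 40] -> [-57, -55, -55, -36, -14, -4, 0, 27, 33] -> -57
  [15, -28, 5, 47] -> [-28, 5, 15, 47] -> [-35, -2, 8, 40] -> [-42, -9, 1, 33] -> -42
  [-2, -6, -50] -> [-50, -6, -2] -> [-57, -13, -9] -> [-64, -20, -16] -> -64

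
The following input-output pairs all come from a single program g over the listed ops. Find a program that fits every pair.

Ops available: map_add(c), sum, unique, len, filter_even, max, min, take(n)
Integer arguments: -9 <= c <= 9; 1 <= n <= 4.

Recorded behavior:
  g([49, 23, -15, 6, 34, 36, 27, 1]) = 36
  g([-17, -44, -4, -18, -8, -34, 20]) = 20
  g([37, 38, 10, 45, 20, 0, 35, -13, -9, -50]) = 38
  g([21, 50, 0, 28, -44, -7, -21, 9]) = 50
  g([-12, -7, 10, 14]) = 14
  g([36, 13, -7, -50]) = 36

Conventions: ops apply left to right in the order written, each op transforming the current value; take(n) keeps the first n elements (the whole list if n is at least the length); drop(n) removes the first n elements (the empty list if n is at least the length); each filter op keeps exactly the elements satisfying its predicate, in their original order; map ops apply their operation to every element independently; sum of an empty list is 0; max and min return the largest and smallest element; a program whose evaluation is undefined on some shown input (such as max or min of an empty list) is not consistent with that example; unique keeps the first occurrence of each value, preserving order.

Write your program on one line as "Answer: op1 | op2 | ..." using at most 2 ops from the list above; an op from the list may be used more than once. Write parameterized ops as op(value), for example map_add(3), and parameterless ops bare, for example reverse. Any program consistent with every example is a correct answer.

filter_even | max

Check, running the answer program on each example:
  [49, 23, -15, 6, 34, 36, 27, 1] -> [6, 34, 36] -> 36
  [-17, -44, -4, -18, -8, -34, 20] -> [-44, -4, -18, -8, -34, 20] -> 20
  [37, 38, 10, 45, 20, 0, 35, -13, -9, -50] -> [38, 10, 20, 0, -50] -> 38
  [21, 50, 0, 28, -44, -7, -21, 9] -> [50, 0, 28, -44] -> 50
  [-12, -7, 10, 14] -> [-12, 10, 14] -> 14
  [36, 13, -7, -50] -> [36, -50] -> 36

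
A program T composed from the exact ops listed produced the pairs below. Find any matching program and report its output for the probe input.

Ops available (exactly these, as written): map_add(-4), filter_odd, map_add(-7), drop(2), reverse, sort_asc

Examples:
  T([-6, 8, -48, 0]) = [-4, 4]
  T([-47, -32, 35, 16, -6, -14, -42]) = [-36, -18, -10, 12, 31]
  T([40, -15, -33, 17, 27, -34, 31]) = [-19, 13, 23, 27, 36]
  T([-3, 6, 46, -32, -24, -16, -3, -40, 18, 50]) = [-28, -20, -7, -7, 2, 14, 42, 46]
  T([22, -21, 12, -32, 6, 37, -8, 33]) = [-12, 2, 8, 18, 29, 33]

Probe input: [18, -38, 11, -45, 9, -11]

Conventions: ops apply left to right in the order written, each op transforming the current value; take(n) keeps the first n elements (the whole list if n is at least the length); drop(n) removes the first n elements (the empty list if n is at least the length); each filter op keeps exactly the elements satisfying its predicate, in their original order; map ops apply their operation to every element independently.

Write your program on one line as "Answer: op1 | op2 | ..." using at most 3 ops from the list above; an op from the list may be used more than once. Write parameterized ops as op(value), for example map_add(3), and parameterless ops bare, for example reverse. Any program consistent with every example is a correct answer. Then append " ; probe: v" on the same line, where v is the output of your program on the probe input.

map_add(-4) | sort_asc | drop(2) ; probe: [-15, 5, 7, 14]

Check, running the answer program on each example:
  [-6, 8, -48, 0] -> [-10, 4, -52, -4] -> [-52, -10, -4, 4] -> [-4, 4]
  [-47, -32, 35, 16, -6, -14, -42] -> [-51, -36, 31, 12, -10, -18, -46] -> [-51, -46, -36, -18, -10, 12, 31] -> [-36, -18, -10, 12, 31]
  [40, -15, -33, 17, 27, -34, 31] -> [36, -19, -37, 13, 23, -38, 27] -> [-38, -37, -19, 13, 23, 27, 36] -> [-19, 13, 23, 27, 36]
  [-3, 6, 46, -32, -24, -16, -3, -40, 18, 50] -> [-7, 2, 42, -36, -28, -20, -7, -44, 14, 46] -> [-44, -36, -28, -20, -7, -7, 2, 14, 42, 46] -> [-28, -20, -7, -7, 2, 14, 42, 46]
  [22, -21, 12, -32, 6, 37, -8, 33] -> [18, -25, 8, -36, 2, 33, -12, 29] -> [-36, -25, -12, 2, 8, 18, 29, 33] -> [-12, 2, 8, 18, 29, 33]
  probe: [18, -38, 11, -45, 9, -11] -> [14, -42, 7, -49, 5, -15] -> [-49, -42, -15, 5, 7, 14] -> [-15, 5, 7, 14]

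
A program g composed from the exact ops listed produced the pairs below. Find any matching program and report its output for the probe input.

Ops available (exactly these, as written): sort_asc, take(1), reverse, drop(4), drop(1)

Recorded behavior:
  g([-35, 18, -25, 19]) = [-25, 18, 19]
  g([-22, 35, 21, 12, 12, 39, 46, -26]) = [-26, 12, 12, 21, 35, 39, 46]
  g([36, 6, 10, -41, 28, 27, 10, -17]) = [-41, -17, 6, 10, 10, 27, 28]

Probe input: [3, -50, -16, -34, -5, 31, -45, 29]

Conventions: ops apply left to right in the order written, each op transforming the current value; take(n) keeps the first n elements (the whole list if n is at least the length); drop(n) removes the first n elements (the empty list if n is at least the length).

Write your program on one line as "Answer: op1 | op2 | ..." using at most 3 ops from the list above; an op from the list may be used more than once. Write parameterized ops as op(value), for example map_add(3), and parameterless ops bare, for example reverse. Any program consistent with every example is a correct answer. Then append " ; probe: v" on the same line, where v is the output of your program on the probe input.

drop(1) | reverse | sort_asc ; probe: [-50, -45, -34, -16, -5, 29, 31]

Check, running the answer program on each example:
  [-35, 18, -25, 19] -> [18, -25, 19] -> [19, -25, 18] -> [-25, 18, 19]
  [-22, 35, 21, 12, 12, 39, 46, -26] -> [35, 21, 12, 12, 39, 46, -26] -> [-26, 46, 39, 12, 12, 21, 35] -> [-26, 12, 12, 21, 35, 39, 46]
  [36, 6, 10, -41, 28, 27, 10, -17] -> [6, 10, -41, 28, 27, 10, -17] -> [-17, 10, 27, 28, -41, 10, 6] -> [-41, -17, 6, 10, 10, 27, 28]
  probe: [3, -50, -16, -34, -5, 31, -45, 29] -> [-50, -16, -34, -5, 31, -45, 29] -> [29, -45, 31, -5, -34, -16, -50] -> [-50, -45, -34, -16, -5, 29, 31]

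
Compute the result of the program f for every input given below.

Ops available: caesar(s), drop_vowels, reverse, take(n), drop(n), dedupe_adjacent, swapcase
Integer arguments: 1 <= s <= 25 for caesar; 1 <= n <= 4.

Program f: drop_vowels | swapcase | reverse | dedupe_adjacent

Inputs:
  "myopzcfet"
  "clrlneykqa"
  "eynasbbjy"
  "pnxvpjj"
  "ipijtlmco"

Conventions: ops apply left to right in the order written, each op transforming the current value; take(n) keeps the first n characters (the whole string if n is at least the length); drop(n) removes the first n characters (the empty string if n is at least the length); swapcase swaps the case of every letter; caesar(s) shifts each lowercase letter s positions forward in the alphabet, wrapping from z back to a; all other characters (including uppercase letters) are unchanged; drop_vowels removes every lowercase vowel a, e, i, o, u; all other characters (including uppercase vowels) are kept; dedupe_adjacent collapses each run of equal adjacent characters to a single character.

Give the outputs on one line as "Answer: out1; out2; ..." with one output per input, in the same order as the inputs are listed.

"TFCZPYM"; "QKYNLRLC"; "YJBSNY"; "JPVXNP"; "CMLTJP"

Execution, op by op:
  "myopzcfet" -> "mypzcft" -> "MYPZCFT" -> "TFCZPYM" -> "TFCZPYM"
  "clrlneykqa" -> "clrlnykq" -> "CLRLNYKQ" -> "QKYNLRLC" -> "QKYNLRLC"
  "eynasbbjy" -> "ynsbbjy" -> "YNSBBJY" -> "YJBBSNY" -> "YJBSNY"
  "pnxvpjj" -> "pnxvpjj" -> "PNXVPJJ" -> "JJPVXNP" -> "JPVXNP"
  "ipijtlmco" -> "pjtlmc" -> "PJTLMC" -> "CMLTJP" -> "CMLTJP"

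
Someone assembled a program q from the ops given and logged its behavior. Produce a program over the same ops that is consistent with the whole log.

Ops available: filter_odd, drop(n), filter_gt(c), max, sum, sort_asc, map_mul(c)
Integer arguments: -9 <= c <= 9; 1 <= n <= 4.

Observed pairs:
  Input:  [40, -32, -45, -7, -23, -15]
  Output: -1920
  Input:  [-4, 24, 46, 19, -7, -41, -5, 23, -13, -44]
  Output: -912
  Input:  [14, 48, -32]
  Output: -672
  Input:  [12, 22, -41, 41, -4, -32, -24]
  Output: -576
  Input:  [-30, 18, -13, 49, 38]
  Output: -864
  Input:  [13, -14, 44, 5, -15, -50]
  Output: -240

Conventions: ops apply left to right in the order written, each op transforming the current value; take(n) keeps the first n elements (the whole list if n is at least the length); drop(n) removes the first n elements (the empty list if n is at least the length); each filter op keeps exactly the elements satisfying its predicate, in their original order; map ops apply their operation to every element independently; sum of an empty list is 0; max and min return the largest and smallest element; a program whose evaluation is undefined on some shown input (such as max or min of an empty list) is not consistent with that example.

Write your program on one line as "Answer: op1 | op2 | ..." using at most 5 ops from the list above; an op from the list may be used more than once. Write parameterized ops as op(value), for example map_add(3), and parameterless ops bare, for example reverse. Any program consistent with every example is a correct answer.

sort_asc | map_mul(8) | filter_gt(0) | map_mul(-6) | max

Check, running the answer program on each example:
  [40, -32, -45, -7, -23, -15] -> [-45, -32, -23, -15, -7, 40] -> [-360, -256, -184, -120, -56, 320] -> [320] -> [-1920] -> -1920
  [-4, 24, 46, 19, -7, -41, -5, 23, -13, -44] -> [-44, -41, -13, -7, -5, -4, 19, 23, 24, 46] -> [-352, -328, -104, -56, -40, -32, 152, 184, 192, 368] -> [152, 184, 192, 368] -> [-912, -1104, -1152, -2208] -> -912
  [14, 48, -32] -> [-32, 14, 48] -> [-256, 112, 384] -> [112, 384] -> [-672, -2304] -> -672
  [12, 22, -41, 41, -4, -32, -24] -> [-41, -32, -24, -4, 12, 22, 41] -> [-328, -256, -192, -32, 96, 176, 328] -> [96, 176, 328] -> [-576, -1056, -1968] -> -576
  [-30, 18, -13, 49, 38] -> [-30, -13, 18, 38, 49] -> [-240, -104, 144, 304, 392] -> [144, 304, 392] -> [-864, -1824, -2352] -> -864
  [13, -14, 44, 5, -15, -50] -> [-50, -15, -14, 5, 13, 44] -> [-400, -120, -112, 40, 104, 352] -> [40, 104, 352] -> [-240, -624, -2112] -> -240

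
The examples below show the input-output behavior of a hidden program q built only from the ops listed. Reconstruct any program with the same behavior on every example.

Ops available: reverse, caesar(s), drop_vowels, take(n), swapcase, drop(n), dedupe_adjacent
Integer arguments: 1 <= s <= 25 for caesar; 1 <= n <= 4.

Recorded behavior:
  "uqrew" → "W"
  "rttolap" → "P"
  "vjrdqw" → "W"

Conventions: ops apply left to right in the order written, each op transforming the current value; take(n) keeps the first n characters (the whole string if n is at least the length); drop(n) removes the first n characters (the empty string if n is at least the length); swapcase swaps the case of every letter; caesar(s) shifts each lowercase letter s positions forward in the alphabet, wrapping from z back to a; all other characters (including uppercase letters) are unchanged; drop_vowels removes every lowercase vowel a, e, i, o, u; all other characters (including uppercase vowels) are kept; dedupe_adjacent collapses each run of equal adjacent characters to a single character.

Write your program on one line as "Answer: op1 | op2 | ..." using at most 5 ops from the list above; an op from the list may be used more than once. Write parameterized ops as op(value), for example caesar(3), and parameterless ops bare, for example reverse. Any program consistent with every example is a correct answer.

reverse | drop_vowels | take(1) | swapcase

Check, running the answer program on each example:
  "uqrew" -> "werqu" -> "wrq" -> "w" -> "W"
  "rttolap" -> "palottr" -> "plttr" -> "p" -> "P"
  "vjrdqw" -> "wqdrjv" -> "wqdrjv" -> "w" -> "W"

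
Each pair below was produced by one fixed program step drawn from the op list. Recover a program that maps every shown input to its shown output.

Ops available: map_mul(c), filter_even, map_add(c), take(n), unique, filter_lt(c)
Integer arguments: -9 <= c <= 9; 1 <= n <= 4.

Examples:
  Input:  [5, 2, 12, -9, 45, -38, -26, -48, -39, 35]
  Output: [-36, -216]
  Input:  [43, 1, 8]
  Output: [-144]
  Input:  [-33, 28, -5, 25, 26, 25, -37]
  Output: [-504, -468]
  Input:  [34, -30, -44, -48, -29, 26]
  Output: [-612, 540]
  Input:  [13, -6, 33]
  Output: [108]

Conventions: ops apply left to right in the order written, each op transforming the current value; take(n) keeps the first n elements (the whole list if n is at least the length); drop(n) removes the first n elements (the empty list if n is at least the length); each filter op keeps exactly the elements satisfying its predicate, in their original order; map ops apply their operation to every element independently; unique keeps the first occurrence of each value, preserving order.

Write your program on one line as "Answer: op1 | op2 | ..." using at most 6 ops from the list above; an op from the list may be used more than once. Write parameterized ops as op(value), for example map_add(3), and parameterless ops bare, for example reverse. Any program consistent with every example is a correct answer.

map_mul(9) | filter_even | take(3) | map_mul(-2) | take(2)

Check, running the answer program on each example:
  [5, 2, 12, -9, 45, -38, -26, -48, -39, 35] -> [45, 18, 108, -81, 405, -342, -234, -432, -351, 315] -> [18, 108, -342, -234, -432] -> [18, 108, -342] -> [-36, -216, 684] -> [-36, -216]
  [43, 1, 8] -> [387, 9, 72] -> [72] -> [72] -> [-144] -> [-144]
  [-33, 28, -5, 25, 26, 25, -37] -> [-297, 252, -45, 225, 234, 225, -333] -> [252, 234] -> [252, 234] -> [-504, -468] -> [-504, -468]
  [34, -30, -44, -48, -29, 26] -> [306, -270, -396, -432, -261, 234] -> [306, -270, -396, -432, 234] -> [306, -270, -396] -> [-612, 540, 792] -> [-612, 540]
  [13, -6, 33] -> [117, -54, 297] -> [-54] -> [-54] -> [108] -> [108]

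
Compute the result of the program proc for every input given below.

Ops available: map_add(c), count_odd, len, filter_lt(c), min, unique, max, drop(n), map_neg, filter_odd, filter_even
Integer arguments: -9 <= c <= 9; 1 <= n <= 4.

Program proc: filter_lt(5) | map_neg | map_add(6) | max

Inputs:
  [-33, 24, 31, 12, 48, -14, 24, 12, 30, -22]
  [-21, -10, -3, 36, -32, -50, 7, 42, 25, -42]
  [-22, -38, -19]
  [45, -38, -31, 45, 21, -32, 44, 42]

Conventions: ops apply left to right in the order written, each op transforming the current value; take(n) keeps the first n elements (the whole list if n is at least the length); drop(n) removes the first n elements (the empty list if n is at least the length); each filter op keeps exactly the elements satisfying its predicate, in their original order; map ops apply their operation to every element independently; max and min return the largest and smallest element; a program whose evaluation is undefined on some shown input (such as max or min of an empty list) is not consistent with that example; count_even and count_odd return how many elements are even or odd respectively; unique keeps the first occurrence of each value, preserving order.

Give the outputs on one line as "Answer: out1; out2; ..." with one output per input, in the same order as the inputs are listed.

Execution, op by op:
  [-33, 24, 31, 12, 48, -14, 24, 12, 30, -22] -> [-33, -14, -22] -> [33, 14, 22] -> [39, 20, 28] -> 39
  [-21, -10, -3, 36, -32, -50, 7, 42, 25, -42] -> [-21, -10, -3, -32, -50, -42] -> [21, 10, 3, 32, 50, 42] -> [27, 16, 9, 38, 56, 48] -> 56
  [-22, -38, -19] -> [-22, -38, -19] -> [22, 38, 19] -> [28, 44, 25] -> 44
  [45, -38, -31, 45, 21, -32, 44, 42] -> [-38, -31, -32] -> [38, 31, 32] -> [44, 37, 38] -> 44

39; 56; 44; 44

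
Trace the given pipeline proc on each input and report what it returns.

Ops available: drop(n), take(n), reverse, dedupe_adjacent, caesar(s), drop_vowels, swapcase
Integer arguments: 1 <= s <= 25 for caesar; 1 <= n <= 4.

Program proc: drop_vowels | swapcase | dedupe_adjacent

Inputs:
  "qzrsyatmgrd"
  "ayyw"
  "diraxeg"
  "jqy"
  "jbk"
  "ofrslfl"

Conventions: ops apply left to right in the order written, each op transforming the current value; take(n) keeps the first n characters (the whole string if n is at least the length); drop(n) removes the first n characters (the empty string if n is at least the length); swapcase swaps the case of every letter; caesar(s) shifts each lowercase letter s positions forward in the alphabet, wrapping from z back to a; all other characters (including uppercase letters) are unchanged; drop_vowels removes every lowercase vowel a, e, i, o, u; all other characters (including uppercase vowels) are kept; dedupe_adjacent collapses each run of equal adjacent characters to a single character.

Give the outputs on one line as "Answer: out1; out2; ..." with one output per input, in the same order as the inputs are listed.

"QZRSYTMGRD"; "YW"; "DRXG"; "JQY"; "JBK"; "FRSLFL"

Execution, op by op:
  "qzrsyatmgrd" -> "qzrsytmgrd" -> "QZRSYTMGRD" -> "QZRSYTMGRD"
  "ayyw" -> "yyw" -> "YYW" -> "YW"
  "diraxeg" -> "drxg" -> "DRXG" -> "DRXG"
  "jqy" -> "jqy" -> "JQY" -> "JQY"
  "jbk" -> "jbk" -> "JBK" -> "JBK"
  "ofrslfl" -> "frslfl" -> "FRSLFL" -> "FRSLFL"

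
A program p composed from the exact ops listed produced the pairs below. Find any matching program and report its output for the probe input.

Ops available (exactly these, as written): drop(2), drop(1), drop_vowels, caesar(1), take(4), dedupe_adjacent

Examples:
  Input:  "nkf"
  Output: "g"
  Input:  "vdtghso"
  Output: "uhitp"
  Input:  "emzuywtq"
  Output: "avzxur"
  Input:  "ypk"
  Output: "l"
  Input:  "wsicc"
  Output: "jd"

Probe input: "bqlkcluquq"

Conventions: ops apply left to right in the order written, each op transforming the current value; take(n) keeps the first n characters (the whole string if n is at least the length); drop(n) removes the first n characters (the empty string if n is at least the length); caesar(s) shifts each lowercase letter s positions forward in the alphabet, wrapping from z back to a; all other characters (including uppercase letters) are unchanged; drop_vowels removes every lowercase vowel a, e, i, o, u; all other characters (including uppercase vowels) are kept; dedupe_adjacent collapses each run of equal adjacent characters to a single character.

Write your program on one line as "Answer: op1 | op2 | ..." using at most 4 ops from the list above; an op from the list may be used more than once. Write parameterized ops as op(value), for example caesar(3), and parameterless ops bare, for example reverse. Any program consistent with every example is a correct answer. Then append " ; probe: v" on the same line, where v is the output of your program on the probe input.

caesar(1) | dedupe_adjacent | drop(2) ; probe: "mldmvrvr"

Check, running the answer program on each example:
  "nkf" -> "olg" -> "olg" -> "g"
  "vdtghso" -> "weuhitp" -> "weuhitp" -> "uhitp"
  "emzuywtq" -> "fnavzxur" -> "fnavzxur" -> "avzxur"
  "ypk" -> "zql" -> "zql" -> "l"
  "wsicc" -> "xtjdd" -> "xtjd" -> "jd"
  probe: "bqlkcluquq" -> "crmldmvrvr" -> "crmldmvrvr" -> "mldmvrvr"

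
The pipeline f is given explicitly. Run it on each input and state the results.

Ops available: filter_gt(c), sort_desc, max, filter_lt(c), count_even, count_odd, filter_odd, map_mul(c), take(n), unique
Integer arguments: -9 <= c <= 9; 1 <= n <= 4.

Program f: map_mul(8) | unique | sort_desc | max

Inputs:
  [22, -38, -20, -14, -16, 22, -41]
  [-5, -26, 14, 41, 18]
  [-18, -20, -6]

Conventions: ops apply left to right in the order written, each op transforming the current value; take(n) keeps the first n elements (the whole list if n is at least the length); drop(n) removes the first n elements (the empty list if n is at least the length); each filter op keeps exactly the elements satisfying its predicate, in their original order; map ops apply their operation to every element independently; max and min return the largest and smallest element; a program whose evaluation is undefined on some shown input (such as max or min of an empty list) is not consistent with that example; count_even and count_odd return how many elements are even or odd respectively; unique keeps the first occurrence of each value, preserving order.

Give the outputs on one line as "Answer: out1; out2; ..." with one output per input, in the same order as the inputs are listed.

Execution, op by op:
  [22, -38, -20, -14, -16, 22, -41] -> [176, -304, -160, -112, -128, 176, -328] -> [176, -304, -160, -112, -128, -328] -> [176, -112, -128, -160, -304, -328] -> 176
  [-5, -26, 14, 41, 18] -> [-40, -208, 112, 328, 144] -> [-40, -208, 112, 328, 144] -> [328, 144, 112, -40, -208] -> 328
  [-18, -20, -6] -> [-144, -160, -48] -> [-144, -160, -48] -> [-48, -144, -160] -> -48

176; 328; -48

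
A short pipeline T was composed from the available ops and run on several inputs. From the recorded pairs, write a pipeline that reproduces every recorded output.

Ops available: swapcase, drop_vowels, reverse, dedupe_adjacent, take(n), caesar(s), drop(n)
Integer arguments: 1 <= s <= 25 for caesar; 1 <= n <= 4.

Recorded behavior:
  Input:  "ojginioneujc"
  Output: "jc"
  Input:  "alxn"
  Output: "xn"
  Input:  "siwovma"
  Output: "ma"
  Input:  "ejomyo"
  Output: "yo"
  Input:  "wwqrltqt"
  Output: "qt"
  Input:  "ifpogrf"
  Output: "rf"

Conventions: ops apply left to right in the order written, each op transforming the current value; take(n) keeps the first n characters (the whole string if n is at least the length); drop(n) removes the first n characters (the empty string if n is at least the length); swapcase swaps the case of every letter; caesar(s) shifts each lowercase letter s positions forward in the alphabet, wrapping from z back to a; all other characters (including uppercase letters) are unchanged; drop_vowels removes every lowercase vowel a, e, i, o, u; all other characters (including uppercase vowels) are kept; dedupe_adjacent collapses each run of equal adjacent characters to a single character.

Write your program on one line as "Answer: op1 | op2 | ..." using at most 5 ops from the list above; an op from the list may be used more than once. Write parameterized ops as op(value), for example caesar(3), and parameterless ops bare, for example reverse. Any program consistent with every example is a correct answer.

dedupe_adjacent | reverse | take(2) | reverse

Check, running the answer program on each example:
  "ojginioneujc" -> "ojginioneujc" -> "cjuenoinigjo" -> "cj" -> "jc"
  "alxn" -> "alxn" -> "nxla" -> "nx" -> "xn"
  "siwovma" -> "siwovma" -> "amvowis" -> "am" -> "ma"
  "ejomyo" -> "ejomyo" -> "oymoje" -> "oy" -> "yo"
  "wwqrltqt" -> "wqrltqt" -> "tqtlrqw" -> "tq" -> "qt"
  "ifpogrf" -> "ifpogrf" -> "frgopfi" -> "fr" -> "rf"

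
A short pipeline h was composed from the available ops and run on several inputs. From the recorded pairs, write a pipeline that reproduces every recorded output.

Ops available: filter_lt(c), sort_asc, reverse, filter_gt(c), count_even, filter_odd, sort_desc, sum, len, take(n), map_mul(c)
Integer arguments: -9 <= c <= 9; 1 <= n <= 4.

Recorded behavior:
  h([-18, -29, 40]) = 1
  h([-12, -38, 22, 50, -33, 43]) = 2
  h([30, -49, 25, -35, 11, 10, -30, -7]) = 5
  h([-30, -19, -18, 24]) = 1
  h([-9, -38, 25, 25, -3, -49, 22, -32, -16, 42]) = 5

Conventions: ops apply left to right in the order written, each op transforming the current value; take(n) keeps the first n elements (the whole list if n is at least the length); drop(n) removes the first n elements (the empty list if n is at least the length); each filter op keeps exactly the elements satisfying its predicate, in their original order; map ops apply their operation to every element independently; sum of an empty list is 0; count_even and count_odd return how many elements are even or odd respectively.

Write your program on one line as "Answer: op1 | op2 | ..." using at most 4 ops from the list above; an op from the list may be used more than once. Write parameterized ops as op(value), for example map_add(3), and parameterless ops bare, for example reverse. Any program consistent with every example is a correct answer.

filter_odd | reverse | sort_asc | len

Check, running the answer program on each example:
  [-18, -29, 40] -> [-29] -> [-29] -> [-29] -> 1
  [-12, -38, 22, 50, -33, 43] -> [-33, 43] -> [43, -33] -> [-33, 43] -> 2
  [30, -49, 25, -35, 11, 10, -30, -7] -> [-49, 25, -35, 11, -7] -> [-7, 11, -35, 25, -49] -> [-49, -35, -7, 11, 25] -> 5
  [-30, -19, -18, 24] -> [-19] -> [-19] -> [-19] -> 1
  [-9, -38, 25, 25, -3, -49, 22, -32, -16, 42] -> [-9, 25, 25, -3, -49] -> [-49, -3, 25, 25, -9] -> [-49, -9, -3, 25, 25] -> 5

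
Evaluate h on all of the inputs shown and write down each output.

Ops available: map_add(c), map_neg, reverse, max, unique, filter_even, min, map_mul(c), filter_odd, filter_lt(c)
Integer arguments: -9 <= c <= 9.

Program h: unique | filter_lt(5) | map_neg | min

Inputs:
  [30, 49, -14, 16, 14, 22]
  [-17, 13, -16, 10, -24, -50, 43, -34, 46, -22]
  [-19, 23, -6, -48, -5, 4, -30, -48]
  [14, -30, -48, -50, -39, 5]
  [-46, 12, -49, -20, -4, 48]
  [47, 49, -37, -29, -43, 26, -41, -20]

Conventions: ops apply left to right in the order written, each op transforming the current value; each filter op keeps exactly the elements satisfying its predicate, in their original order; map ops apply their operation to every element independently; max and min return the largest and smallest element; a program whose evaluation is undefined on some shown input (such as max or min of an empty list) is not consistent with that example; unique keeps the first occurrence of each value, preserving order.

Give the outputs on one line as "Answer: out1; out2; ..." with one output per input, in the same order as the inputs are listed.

Execution, op by op:
  [30, 49, -14, 16, 14, 22] -> [30, 49, -14, 16, 14, 22] -> [-14] -> [14] -> 14
  [-17, 13, -16, 10, -24, -50, 43, -34, 46, -22] -> [-17, 13, -16, 10, -24, -50, 43, -34, 46, -22] -> [-17, -16, -24, -50, -34, -22] -> [17, 16, 24, 50, 34, 22] -> 16
  [-19, 23, -6, -48, -5, 4, -30, -48] -> [-19, 23, -6, -48, -5, 4, -30] -> [-19, -6, -48, -5, 4, -30] -> [19, 6, 48, 5, -4, 30] -> -4
  [14, -30, -48, -50, -39, 5] -> [14, -30, -48, -50, -39, 5] -> [-30, -48, -50, -39] -> [30, 48, 50, 39] -> 30
  [-46, 12, -49, -20, -4, 48] -> [-46, 12, -49, -20, -4, 48] -> [-46, -49, -20, -4] -> [46, 49, 20, 4] -> 4
  [47, 49, -37, -29, -43, 26, -41, -20] -> [47, 49, -37, -29, -43, 26, -41, -20] -> [-37, -29, -43, -41, -20] -> [37, 29, 43, 41, 20] -> 20

14; 16; -4; 30; 4; 20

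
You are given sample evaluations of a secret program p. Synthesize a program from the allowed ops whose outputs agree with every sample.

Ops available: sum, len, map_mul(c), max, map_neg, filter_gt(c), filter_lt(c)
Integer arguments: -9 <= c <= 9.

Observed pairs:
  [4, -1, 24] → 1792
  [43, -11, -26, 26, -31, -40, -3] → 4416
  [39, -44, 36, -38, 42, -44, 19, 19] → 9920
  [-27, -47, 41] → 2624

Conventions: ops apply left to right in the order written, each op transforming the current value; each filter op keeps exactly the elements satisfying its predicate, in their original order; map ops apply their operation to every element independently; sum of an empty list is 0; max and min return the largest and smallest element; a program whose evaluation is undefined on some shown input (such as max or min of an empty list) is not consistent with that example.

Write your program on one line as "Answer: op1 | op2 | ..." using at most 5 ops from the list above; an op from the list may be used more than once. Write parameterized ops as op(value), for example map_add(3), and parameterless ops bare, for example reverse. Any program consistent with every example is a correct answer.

map_mul(8) | map_mul(8) | filter_gt(7) | sum

Check, running the answer program on each example:
  [4, -1, 24] -> [32, -8, 192] -> [256, -64, 1536] -> [256, 1536] -> 1792
  [43, -11, -26, 26, -31, -40, -3] -> [344, -88, -208, 208, -248, -320, -24] -> [2752, -704, -1664, 1664, -1984, -2560, -192] -> [2752, 1664] -> 4416
  [39, -44, 36, -38, 42, -44, 19, 19] -> [312, -352, 288, -304, 336, -352, 152, 152] -> [2496, -2816, 2304, -2432, 2688, -2816, 1216, 1216] -> [2496, 2304, 2688, 1216, 1216] -> 9920
  [-27, -47, 41] -> [-216, -376, 328] -> [-1728, -3008, 2624] -> [2624] -> 2624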